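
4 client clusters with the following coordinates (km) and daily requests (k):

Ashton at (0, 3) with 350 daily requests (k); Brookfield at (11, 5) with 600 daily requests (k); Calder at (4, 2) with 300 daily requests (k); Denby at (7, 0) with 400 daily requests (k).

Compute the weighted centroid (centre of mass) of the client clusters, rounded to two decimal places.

The minimiser of Σwᵢ‖p−pᵢ‖² is the weighted centroid p* = (Σwᵢpᵢ)/(Σwᵢ).
Σwᵢ = 1650.
Σwᵢxᵢ = 350·0 + 600·11 + 300·4 + 400·7 = 10600.
Σwᵢyᵢ = 350·3 + 600·5 + 300·2 + 400·0 = 4650.
x* = 10600/1650 = 6.42, y* = 4650/1650 = 2.82.

(6.42, 2.82)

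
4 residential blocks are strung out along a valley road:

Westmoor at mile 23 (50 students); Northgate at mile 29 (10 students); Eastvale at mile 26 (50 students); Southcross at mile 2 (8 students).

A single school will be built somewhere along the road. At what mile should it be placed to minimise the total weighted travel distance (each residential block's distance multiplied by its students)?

For a sum of weighted absolute distances on a line, the optimum is the weighted median (not the mean). Total weight W = 118; half-weight = 59.
Sort by position and accumulate weight:
  mile 2 (Southcross, w=8) → cum 8
  mile 23 (Westmoor, w=50) → cum 58
  mile 26 (Eastvale, w=50) → cum 108  ≥ 59 → median here
  mile 29 (Northgate, w=10) → cum 118
Optimal location: mile 26.

x = 26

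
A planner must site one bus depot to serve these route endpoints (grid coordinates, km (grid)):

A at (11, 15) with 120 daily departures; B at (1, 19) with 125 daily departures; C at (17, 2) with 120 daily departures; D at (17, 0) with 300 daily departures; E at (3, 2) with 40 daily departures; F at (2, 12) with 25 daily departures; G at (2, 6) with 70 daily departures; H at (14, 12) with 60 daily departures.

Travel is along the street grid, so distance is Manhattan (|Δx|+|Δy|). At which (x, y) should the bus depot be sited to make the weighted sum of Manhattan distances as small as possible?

(14, 2)

Manhattan distance separates: Σwᵢ(|x−xᵢ|+|y−yᵢ|) = Σwᵢ|x−xᵢ| + Σwᵢ|y−yᵢ|, so x and y are optimised independently as 1-D weighted medians.
Total weight W = 860; half = 430.
x-coordinate, sorted with cumulative weight:
  x=1 (B, w=125) cum 125
  x=2 (F, w=25) cum 150
  x=2 (G, w=70) cum 220
  x=3 (E, w=40) cum 260
  x=11 (A, w=120) cum 380
  x=14 (H, w=60) cum 440  ← median
  x=17 (C, w=120) cum 560
  x=17 (D, w=300) cum 860
⇒ x* = 14
y-coordinate, sorted with cumulative weight:
  y=0 (D, w=300) cum 300
  y=2 (C, w=120) cum 420
  y=2 (E, w=40) cum 460  ← median
  y=6 (G, w=70) cum 530
  y=12 (F, w=25) cum 555
  y=12 (H, w=60) cum 615
  y=15 (A, w=120) cum 735
  y=19 (B, w=125) cum 860
⇒ y* = 2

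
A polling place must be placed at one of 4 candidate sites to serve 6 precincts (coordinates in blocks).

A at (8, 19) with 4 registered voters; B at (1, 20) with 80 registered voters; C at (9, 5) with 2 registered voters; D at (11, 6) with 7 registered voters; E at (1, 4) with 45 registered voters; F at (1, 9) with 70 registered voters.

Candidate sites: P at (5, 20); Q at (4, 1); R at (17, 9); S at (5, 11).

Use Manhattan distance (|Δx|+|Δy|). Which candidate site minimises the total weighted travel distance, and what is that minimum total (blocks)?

S, total 2096 blocks

Total weighted distance at each candidate:
  P (5, 20): total = 2464
  Q (4, 1): total = 2990
  R (17, 9): total = 4388
  S (5, 11): total = 2096
Minimum is at S with total 2096 blocks.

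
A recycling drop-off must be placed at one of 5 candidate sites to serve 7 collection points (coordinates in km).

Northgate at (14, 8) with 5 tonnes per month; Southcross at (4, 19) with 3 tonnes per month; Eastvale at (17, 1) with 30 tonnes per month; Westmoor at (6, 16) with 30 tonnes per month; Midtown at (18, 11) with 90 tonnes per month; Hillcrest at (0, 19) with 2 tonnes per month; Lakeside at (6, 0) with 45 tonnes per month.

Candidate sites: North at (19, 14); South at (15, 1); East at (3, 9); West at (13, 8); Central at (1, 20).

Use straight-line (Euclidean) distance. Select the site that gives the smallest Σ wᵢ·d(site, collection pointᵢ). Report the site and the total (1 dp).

Total weighted distance at each candidate:
  North (19, 14): total = 2059.3
  South (15, 1): total = 2077.4
  East (3, 9): total = 2607.3
  West (13, 8): total = 1645.6
  Central (1, 20): total = 3696.9
Minimum is at West with total 1645.6 km.

West, total 1645.6 km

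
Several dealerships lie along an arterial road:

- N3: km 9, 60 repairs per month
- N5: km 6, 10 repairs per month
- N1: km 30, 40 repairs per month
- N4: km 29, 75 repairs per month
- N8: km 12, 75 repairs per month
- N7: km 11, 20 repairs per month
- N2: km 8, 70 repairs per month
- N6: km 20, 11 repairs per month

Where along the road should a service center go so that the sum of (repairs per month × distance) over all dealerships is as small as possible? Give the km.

For a sum of weighted absolute distances on a line, the optimum is the weighted median (not the mean). Total weight W = 361; half-weight = 180.5.
Sort by position and accumulate weight:
  km 6 (N5, w=10) → cum 10
  km 8 (N2, w=70) → cum 80
  km 9 (N3, w=60) → cum 140
  km 11 (N7, w=20) → cum 160
  km 12 (N8, w=75) → cum 235  ≥ 180.5 → median here
  km 20 (N6, w=11) → cum 246
  km 29 (N4, w=75) → cum 321
  km 30 (N1, w=40) → cum 361
Optimal location: km 12.

x = 12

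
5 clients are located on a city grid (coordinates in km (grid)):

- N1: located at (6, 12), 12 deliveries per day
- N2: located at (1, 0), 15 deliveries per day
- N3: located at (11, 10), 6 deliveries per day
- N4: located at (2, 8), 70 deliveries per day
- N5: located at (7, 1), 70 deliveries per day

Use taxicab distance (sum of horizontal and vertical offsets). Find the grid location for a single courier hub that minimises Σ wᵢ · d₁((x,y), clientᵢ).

(6, 8)

Manhattan distance separates: Σwᵢ(|x−xᵢ|+|y−yᵢ|) = Σwᵢ|x−xᵢ| + Σwᵢ|y−yᵢ|, so x and y are optimised independently as 1-D weighted medians.
Total weight W = 173; half = 86.5.
x-coordinate, sorted with cumulative weight:
  x=1 (N2, w=15) cum 15
  x=2 (N4, w=70) cum 85
  x=6 (N1, w=12) cum 97  ← median
  x=7 (N5, w=70) cum 167
  x=11 (N3, w=6) cum 173
⇒ x* = 6
y-coordinate, sorted with cumulative weight:
  y=0 (N2, w=15) cum 15
  y=1 (N5, w=70) cum 85
  y=8 (N4, w=70) cum 155  ← median
  y=10 (N3, w=6) cum 161
  y=12 (N1, w=12) cum 173
⇒ y* = 8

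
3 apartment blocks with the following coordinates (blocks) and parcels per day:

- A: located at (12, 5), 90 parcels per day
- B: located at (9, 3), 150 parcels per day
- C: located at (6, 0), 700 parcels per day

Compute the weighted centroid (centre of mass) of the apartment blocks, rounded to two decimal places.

The minimiser of Σwᵢ‖p−pᵢ‖² is the weighted centroid p* = (Σwᵢpᵢ)/(Σwᵢ).
Σwᵢ = 940.
Σwᵢxᵢ = 90·12 + 150·9 + 700·6 = 6630.
Σwᵢyᵢ = 90·5 + 150·3 + 700·0 = 900.
x* = 6630/940 = 7.05, y* = 900/940 = 0.96.

(7.05, 0.96)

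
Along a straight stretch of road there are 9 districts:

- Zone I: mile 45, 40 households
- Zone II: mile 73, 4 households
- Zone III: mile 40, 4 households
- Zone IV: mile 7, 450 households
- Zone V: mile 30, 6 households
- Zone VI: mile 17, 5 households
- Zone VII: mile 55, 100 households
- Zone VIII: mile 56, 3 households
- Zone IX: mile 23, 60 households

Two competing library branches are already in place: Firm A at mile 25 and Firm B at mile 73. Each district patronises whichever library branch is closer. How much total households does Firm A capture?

The indifferent point is the midpoint (25+73)/2 = 49; districts left of it (closer to Firm A at 25) go to Firm A, those right go to Firm B.
  Zone IV at 7 (w=450) → Firm A
  Zone VI at 17 (w=5) → Firm A
  Zone IX at 23 (w=60) → Firm A
  Zone V at 30 (w=6) → Firm A
  Zone III at 40 (w=4) → Firm A
  Zone I at 45 (w=40) → Firm A
  Zone VII at 55 (w=100) → Firm B
  Zone VIII at 56 (w=3) → Firm B
  Zone II at 73 (w=4) → Firm B
Firm A captures 565; Firm B captures 107.

565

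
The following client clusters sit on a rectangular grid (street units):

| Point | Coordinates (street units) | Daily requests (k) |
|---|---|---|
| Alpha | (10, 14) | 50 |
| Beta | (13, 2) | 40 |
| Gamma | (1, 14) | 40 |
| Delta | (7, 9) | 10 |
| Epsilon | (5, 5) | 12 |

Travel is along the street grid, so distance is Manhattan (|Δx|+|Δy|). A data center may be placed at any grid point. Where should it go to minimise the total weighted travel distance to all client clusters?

Manhattan distance separates: Σwᵢ(|x−xᵢ|+|y−yᵢ|) = Σwᵢ|x−xᵢ| + Σwᵢ|y−yᵢ|, so x and y are optimised independently as 1-D weighted medians.
Total weight W = 152; half = 76.
x-coordinate, sorted with cumulative weight:
  x=1 (Gamma, w=40) cum 40
  x=5 (Epsilon, w=12) cum 52
  x=7 (Delta, w=10) cum 62
  x=10 (Alpha, w=50) cum 112  ← median
  x=13 (Beta, w=40) cum 152
⇒ x* = 10
y-coordinate, sorted with cumulative weight:
  y=2 (Beta, w=40) cum 40
  y=5 (Epsilon, w=12) cum 52
  y=9 (Delta, w=10) cum 62
  y=14 (Alpha, w=50) cum 112  ← median
  y=14 (Gamma, w=40) cum 152
⇒ y* = 14

(10, 14)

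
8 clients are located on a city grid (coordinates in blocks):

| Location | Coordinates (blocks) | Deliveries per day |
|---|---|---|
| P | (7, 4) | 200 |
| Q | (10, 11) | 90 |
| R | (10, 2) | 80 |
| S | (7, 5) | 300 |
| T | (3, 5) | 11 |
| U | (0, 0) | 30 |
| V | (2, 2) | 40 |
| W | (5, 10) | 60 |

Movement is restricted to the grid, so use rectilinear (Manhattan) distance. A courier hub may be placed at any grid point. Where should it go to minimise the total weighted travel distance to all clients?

(7, 5)

Manhattan distance separates: Σwᵢ(|x−xᵢ|+|y−yᵢ|) = Σwᵢ|x−xᵢ| + Σwᵢ|y−yᵢ|, so x and y are optimised independently as 1-D weighted medians.
Total weight W = 811; half = 405.5.
x-coordinate, sorted with cumulative weight:
  x=0 (U, w=30) cum 30
  x=2 (V, w=40) cum 70
  x=3 (T, w=11) cum 81
  x=5 (W, w=60) cum 141
  x=7 (P, w=200) cum 341
  x=7 (S, w=300) cum 641  ← median
  x=10 (Q, w=90) cum 731
  x=10 (R, w=80) cum 811
⇒ x* = 7
y-coordinate, sorted with cumulative weight:
  y=0 (U, w=30) cum 30
  y=2 (R, w=80) cum 110
  y=2 (V, w=40) cum 150
  y=4 (P, w=200) cum 350
  y=5 (S, w=300) cum 650  ← median
  y=5 (T, w=11) cum 661
  y=10 (W, w=60) cum 721
  y=11 (Q, w=90) cum 811
⇒ y* = 5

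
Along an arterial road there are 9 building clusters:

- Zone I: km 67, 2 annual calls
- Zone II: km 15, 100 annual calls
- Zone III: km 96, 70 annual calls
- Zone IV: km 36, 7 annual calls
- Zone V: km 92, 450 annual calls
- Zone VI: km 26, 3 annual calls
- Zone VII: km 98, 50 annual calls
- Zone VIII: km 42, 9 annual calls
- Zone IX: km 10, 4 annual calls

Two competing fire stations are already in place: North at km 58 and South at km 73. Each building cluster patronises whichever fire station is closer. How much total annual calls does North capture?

123

The indifferent point is the midpoint (58+73)/2 = 65.5; building clusters left of it (closer to North at 58) go to North, those right go to South.
  Zone IX at 10 (w=4) → North
  Zone II at 15 (w=100) → North
  Zone VI at 26 (w=3) → North
  Zone IV at 36 (w=7) → North
  Zone VIII at 42 (w=9) → North
  Zone I at 67 (w=2) → South
  Zone V at 92 (w=450) → South
  Zone III at 96 (w=70) → South
  Zone VII at 98 (w=50) → South
North captures 123; South captures 572.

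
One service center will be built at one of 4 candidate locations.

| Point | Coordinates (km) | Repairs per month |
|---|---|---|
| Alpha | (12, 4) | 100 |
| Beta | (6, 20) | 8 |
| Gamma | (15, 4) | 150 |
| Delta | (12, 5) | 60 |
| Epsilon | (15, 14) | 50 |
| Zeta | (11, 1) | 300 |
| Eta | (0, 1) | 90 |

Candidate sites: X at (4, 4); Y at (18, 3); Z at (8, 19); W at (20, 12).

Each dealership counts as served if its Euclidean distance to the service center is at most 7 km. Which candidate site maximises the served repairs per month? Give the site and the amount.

Coverage radius r = 7 km; a point is covered iff (Δx)²+(Δy)² ≤ 7² = 49.
  X (4, 4): covers {Eta} → 90
  Y (18, 3): covers {Alpha, Gamma, Delta} → 310
  Z (8, 19): covers {Beta} → 8
  W (20, 12): covers {Epsilon} → 50
Maximum coverage at Y: 310 repairs per month.

Y, covering 310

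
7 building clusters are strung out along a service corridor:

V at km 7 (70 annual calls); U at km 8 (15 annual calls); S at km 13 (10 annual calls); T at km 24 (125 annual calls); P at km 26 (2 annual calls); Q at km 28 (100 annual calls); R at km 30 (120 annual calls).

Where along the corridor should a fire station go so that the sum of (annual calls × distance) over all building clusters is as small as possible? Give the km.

x = 26

For a sum of weighted absolute distances on a line, the optimum is the weighted median (not the mean). Total weight W = 442; half-weight = 221.
Sort by position and accumulate weight:
  km 7 (V, w=70) → cum 70
  km 8 (U, w=15) → cum 85
  km 13 (S, w=10) → cum 95
  km 24 (T, w=125) → cum 220
  km 26 (P, w=2) → cum 222  ≥ 221 → median here
  km 28 (Q, w=100) → cum 322
  km 30 (R, w=120) → cum 442
Optimal location: km 26.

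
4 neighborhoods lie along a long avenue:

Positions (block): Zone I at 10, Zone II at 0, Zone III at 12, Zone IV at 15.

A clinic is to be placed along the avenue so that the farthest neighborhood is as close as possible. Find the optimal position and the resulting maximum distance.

location 7.5, max distance 7.5

The 1-center on a line is the midpoint of the two extreme points: leftmost at 0, rightmost at 15.
Optimal location = (0 + 15)/2 = 7.5; maximum distance = (15 − 0)/2 = 7.5.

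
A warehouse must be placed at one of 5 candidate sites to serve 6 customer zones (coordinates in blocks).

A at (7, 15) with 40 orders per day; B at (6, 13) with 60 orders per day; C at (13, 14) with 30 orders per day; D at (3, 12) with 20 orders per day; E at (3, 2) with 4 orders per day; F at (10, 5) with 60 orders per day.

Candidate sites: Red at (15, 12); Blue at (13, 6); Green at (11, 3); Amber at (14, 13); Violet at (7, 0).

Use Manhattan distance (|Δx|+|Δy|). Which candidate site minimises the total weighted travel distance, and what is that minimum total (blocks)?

Total weighted distance at each candidate:
  Red (15, 12): total = 2208
  Blue (13, 6): total = 2296
  Green (11, 3): total = 2486
  Amber (14, 13): total = 1948
  Violet (7, 0): total = 2864
Minimum is at Amber with total 1948 blocks.

Amber, total 1948 blocks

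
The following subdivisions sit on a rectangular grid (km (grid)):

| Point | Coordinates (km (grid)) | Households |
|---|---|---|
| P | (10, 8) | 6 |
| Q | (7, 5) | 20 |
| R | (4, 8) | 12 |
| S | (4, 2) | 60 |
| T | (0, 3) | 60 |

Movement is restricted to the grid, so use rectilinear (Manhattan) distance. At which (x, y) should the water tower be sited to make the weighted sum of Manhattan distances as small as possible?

(4, 3)

Manhattan distance separates: Σwᵢ(|x−xᵢ|+|y−yᵢ|) = Σwᵢ|x−xᵢ| + Σwᵢ|y−yᵢ|, so x and y are optimised independently as 1-D weighted medians.
Total weight W = 158; half = 79.
x-coordinate, sorted with cumulative weight:
  x=0 (T, w=60) cum 60
  x=4 (R, w=12) cum 72
  x=4 (S, w=60) cum 132  ← median
  x=7 (Q, w=20) cum 152
  x=10 (P, w=6) cum 158
⇒ x* = 4
y-coordinate, sorted with cumulative weight:
  y=2 (S, w=60) cum 60
  y=3 (T, w=60) cum 120  ← median
  y=5 (Q, w=20) cum 140
  y=8 (P, w=6) cum 146
  y=8 (R, w=12) cum 158
⇒ y* = 3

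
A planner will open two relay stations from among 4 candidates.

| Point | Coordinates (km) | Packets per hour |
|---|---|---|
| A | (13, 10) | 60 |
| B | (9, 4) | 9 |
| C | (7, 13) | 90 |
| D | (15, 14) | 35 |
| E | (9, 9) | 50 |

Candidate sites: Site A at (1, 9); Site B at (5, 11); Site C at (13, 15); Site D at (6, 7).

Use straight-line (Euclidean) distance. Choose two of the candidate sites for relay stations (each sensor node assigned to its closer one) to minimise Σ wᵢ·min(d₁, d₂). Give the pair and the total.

{Site B, Site C}, total 929.0

Evaluate every pair (each demand assigned to the nearer of the two):
  {Site B, Site C}: total = 929.0
  {Site C, Site D}: total = 1144.2
  {Site B, Site D}: total = 1295.4
  {Site A, Site C}: total = 1392.9
  {Site A, Site B}: total = 1399.9
  {Site A, Site D}: total = 1621.9
Best pair: {Site B, Site C} with total 929.0.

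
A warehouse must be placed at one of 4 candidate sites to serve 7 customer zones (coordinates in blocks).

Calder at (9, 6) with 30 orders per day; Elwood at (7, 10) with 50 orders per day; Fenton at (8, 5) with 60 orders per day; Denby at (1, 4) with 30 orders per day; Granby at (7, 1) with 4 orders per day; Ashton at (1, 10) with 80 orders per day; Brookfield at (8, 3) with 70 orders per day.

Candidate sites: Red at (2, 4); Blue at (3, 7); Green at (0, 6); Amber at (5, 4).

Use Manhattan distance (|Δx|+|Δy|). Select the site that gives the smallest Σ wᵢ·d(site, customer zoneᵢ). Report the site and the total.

Amber, total 2040 blocks

Total weighted distance at each candidate:
  Red (2, 4): total = 2352
  Blue (3, 7): total = 2200
  Green (0, 6): total = 2668
  Amber (5, 4): total = 2040
Minimum is at Amber with total 2040 blocks.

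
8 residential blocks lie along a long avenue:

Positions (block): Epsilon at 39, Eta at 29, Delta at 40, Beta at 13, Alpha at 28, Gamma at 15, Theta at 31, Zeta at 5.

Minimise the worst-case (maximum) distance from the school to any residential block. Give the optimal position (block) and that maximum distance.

The 1-center on a line is the midpoint of the two extreme points: leftmost at 5, rightmost at 40.
Optimal location = (5 + 40)/2 = 22.5; maximum distance = (40 − 5)/2 = 17.5.

location 22.5, max distance 17.5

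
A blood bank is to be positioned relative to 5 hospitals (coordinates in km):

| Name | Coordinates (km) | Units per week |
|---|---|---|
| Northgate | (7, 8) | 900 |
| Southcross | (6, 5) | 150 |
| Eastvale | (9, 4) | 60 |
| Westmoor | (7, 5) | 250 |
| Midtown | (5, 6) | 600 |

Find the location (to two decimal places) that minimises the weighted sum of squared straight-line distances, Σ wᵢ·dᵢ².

The minimiser of Σwᵢ‖p−pᵢ‖² is the weighted centroid p* = (Σwᵢpᵢ)/(Σwᵢ).
Σwᵢ = 1960.
Σwᵢxᵢ = 900·7 + 150·6 + 60·9 + 250·7 + 600·5 = 12490.
Σwᵢyᵢ = 900·8 + 150·5 + 60·4 + 250·5 + 600·6 = 13040.
x* = 12490/1960 = 6.37, y* = 13040/1960 = 6.65.

(6.37, 6.65)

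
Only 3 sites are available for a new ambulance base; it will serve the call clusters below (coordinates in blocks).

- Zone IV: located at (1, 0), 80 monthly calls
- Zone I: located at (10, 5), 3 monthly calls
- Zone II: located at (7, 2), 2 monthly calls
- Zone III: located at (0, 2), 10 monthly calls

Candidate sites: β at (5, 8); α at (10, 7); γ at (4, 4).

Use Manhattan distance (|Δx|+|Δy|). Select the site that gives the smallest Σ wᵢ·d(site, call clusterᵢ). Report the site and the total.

γ, total 651 blocks

Total weighted distance at each candidate:
  β (5, 8): total = 1110
  α (10, 7): total = 1452
  γ (4, 4): total = 651
Minimum is at γ with total 651 blocks.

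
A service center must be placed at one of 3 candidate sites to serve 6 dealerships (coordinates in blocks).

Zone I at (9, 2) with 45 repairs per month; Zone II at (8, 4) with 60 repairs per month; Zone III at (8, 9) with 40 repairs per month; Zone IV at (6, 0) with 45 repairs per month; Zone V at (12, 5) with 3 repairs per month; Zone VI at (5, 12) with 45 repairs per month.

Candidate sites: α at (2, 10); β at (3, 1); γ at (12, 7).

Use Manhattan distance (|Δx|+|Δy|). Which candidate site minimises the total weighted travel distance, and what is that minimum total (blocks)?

β, total 2119 blocks

Total weighted distance at each candidate:
  α (2, 10): total = 2575
  β (3, 1): total = 2119
  γ (12, 7): total = 2151
Minimum is at β with total 2119 blocks.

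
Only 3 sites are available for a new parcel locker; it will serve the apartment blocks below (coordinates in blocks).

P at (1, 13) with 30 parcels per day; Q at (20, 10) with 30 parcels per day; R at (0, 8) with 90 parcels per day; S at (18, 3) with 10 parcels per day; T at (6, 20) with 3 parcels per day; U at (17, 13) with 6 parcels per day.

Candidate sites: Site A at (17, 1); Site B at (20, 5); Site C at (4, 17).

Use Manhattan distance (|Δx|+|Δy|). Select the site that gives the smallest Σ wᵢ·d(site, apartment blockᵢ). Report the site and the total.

Total weighted distance at each candidate:
  Site A (17, 1): total = 3552
  Site B (20, 5): total = 3223
  Site C (4, 17): total = 2467
Minimum is at Site C with total 2467 blocks.

Site C, total 2467 blocks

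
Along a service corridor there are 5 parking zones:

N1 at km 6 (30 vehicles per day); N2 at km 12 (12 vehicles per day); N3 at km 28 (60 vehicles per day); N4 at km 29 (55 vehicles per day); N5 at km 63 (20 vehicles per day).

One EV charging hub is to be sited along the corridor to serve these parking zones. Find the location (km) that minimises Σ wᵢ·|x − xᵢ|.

For a sum of weighted absolute distances on a line, the optimum is the weighted median (not the mean). Total weight W = 177; half-weight = 88.5.
Sort by position and accumulate weight:
  km 6 (N1, w=30) → cum 30
  km 12 (N2, w=12) → cum 42
  km 28 (N3, w=60) → cum 102  ≥ 88.5 → median here
  km 29 (N4, w=55) → cum 157
  km 63 (N5, w=20) → cum 177
Optimal location: km 28.

x = 28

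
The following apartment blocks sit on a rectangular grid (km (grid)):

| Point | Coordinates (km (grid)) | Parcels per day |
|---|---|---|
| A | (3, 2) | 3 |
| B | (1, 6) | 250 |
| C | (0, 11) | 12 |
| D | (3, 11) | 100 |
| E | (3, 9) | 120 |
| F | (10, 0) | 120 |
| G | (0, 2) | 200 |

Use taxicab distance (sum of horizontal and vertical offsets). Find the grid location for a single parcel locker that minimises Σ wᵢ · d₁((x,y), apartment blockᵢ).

Manhattan distance separates: Σwᵢ(|x−xᵢ|+|y−yᵢ|) = Σwᵢ|x−xᵢ| + Σwᵢ|y−yᵢ|, so x and y are optimised independently as 1-D weighted medians.
Total weight W = 805; half = 402.5.
x-coordinate, sorted with cumulative weight:
  x=0 (C, w=12) cum 12
  x=0 (G, w=200) cum 212
  x=1 (B, w=250) cum 462  ← median
  x=3 (A, w=3) cum 465
  x=3 (D, w=100) cum 565
  x=3 (E, w=120) cum 685
  x=10 (F, w=120) cum 805
⇒ x* = 1
y-coordinate, sorted with cumulative weight:
  y=0 (F, w=120) cum 120
  y=2 (A, w=3) cum 123
  y=2 (G, w=200) cum 323
  y=6 (B, w=250) cum 573  ← median
  y=9 (E, w=120) cum 693
  y=11 (C, w=12) cum 705
  y=11 (D, w=100) cum 805
⇒ y* = 6

(1, 6)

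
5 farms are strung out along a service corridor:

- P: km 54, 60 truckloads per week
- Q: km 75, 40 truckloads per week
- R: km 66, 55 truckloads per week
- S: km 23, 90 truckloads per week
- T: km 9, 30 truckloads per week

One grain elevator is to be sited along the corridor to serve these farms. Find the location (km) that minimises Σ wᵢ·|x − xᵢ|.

For a sum of weighted absolute distances on a line, the optimum is the weighted median (not the mean). Total weight W = 275; half-weight = 137.5.
Sort by position and accumulate weight:
  km 9 (T, w=30) → cum 30
  km 23 (S, w=90) → cum 120
  km 54 (P, w=60) → cum 180  ≥ 137.5 → median here
  km 66 (R, w=55) → cum 235
  km 75 (Q, w=40) → cum 275
Optimal location: km 54.

x = 54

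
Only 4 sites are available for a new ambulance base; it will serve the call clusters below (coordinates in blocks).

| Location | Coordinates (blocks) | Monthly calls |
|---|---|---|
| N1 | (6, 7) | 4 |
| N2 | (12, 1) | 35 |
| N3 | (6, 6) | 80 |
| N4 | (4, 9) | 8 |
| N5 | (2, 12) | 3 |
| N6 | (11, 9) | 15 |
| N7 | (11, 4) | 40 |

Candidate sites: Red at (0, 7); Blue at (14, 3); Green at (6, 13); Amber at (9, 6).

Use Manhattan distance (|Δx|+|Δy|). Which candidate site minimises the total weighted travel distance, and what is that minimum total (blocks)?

Total weighted distance at each candidate:
  Red (0, 7): total = 2038
  Blue (14, 3): total = 1554
  Green (6, 13): total = 1972
  Amber (9, 6): total = 874
Minimum is at Amber with total 874 blocks.

Amber, total 874 blocks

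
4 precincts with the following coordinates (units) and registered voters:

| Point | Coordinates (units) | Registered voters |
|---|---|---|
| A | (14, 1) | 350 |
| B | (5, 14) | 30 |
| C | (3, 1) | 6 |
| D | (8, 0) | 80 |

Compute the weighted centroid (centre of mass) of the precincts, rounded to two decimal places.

(12.25, 1.67)

The minimiser of Σwᵢ‖p−pᵢ‖² is the weighted centroid p* = (Σwᵢpᵢ)/(Σwᵢ).
Σwᵢ = 466.
Σwᵢxᵢ = 350·14 + 30·5 + 6·3 + 80·8 = 5708.
Σwᵢyᵢ = 350·1 + 30·14 + 6·1 + 80·0 = 776.
x* = 5708/466 = 12.25, y* = 776/466 = 1.67.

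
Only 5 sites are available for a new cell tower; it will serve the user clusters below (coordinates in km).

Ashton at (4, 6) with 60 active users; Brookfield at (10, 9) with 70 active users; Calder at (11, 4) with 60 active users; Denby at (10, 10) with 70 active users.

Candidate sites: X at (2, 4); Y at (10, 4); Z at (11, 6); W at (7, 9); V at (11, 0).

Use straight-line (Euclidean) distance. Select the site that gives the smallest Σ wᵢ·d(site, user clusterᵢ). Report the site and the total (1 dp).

Z, total 1050.0 km

Total weighted distance at each candidate:
  X (2, 4): total = 2070.1
  Y (10, 4): total = 1209.5
  Z (11, 6): total = 1050.0
  W (7, 9): total = 1070.1
  V (11, 0): total = 2130.5
Minimum is at Z with total 1050.0 km.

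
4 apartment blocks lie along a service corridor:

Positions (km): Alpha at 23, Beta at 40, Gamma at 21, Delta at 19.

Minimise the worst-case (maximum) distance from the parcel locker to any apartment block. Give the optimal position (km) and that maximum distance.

location 29.5, max distance 10.5

The 1-center on a line is the midpoint of the two extreme points: leftmost at 19, rightmost at 40.
Optimal location = (19 + 40)/2 = 29.5; maximum distance = (40 − 19)/2 = 10.5.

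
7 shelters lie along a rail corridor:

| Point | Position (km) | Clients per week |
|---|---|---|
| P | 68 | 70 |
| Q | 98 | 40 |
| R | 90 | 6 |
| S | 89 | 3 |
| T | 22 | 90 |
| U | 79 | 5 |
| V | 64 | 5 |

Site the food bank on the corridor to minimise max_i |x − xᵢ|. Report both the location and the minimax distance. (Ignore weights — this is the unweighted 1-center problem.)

The 1-center on a line is the midpoint of the two extreme points: leftmost at 22, rightmost at 98.
Optimal location = (22 + 98)/2 = 60; maximum distance = (98 − 22)/2 = 38.

location 60, max distance 38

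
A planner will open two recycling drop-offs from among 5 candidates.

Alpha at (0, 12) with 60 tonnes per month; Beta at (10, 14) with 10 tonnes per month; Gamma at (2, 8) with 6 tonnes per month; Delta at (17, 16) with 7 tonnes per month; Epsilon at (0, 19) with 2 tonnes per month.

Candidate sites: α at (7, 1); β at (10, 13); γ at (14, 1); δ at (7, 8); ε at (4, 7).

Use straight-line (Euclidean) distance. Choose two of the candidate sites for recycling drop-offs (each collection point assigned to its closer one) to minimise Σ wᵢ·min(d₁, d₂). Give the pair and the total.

Evaluate every pair (each demand assigned to the nearer of the two):
  {β, ε}: total = 484.2
  {δ, ε}: total = 579.6
  {β, δ}: total = 600.4
  {γ, ε}: total = 622.2
  {α, ε}: total = 625.8
  {α, δ}: total = 696.5
  {γ, δ}: total = 696.5
  {α, β}: total = 741.2
  {β, γ}: total = 746.2
  {α, γ}: total = 1113.0
Best pair: {β, ε} with total 484.2.

{β, ε}, total 484.2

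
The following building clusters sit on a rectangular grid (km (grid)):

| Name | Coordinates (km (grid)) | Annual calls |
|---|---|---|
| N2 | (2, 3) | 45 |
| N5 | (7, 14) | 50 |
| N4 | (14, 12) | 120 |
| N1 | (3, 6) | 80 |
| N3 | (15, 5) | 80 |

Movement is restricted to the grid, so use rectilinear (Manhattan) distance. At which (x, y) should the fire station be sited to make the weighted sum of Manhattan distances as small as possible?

(14, 6)

Manhattan distance separates: Σwᵢ(|x−xᵢ|+|y−yᵢ|) = Σwᵢ|x−xᵢ| + Σwᵢ|y−yᵢ|, so x and y are optimised independently as 1-D weighted medians.
Total weight W = 375; half = 187.5.
x-coordinate, sorted with cumulative weight:
  x=2 (N2, w=45) cum 45
  x=3 (N1, w=80) cum 125
  x=7 (N5, w=50) cum 175
  x=14 (N4, w=120) cum 295  ← median
  x=15 (N3, w=80) cum 375
⇒ x* = 14
y-coordinate, sorted with cumulative weight:
  y=3 (N2, w=45) cum 45
  y=5 (N3, w=80) cum 125
  y=6 (N1, w=80) cum 205  ← median
  y=12 (N4, w=120) cum 325
  y=14 (N5, w=50) cum 375
⇒ y* = 6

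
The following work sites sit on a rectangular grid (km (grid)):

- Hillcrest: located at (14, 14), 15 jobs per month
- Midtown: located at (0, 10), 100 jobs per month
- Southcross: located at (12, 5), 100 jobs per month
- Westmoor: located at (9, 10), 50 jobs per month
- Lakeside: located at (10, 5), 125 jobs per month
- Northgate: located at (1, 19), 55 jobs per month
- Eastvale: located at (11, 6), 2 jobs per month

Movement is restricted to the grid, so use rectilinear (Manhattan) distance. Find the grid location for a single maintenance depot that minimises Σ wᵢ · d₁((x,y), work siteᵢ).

(10, 5)

Manhattan distance separates: Σwᵢ(|x−xᵢ|+|y−yᵢ|) = Σwᵢ|x−xᵢ| + Σwᵢ|y−yᵢ|, so x and y are optimised independently as 1-D weighted medians.
Total weight W = 447; half = 223.5.
x-coordinate, sorted with cumulative weight:
  x=0 (Midtown, w=100) cum 100
  x=1 (Northgate, w=55) cum 155
  x=9 (Westmoor, w=50) cum 205
  x=10 (Lakeside, w=125) cum 330  ← median
  x=11 (Eastvale, w=2) cum 332
  x=12 (Southcross, w=100) cum 432
  x=14 (Hillcrest, w=15) cum 447
⇒ x* = 10
y-coordinate, sorted with cumulative weight:
  y=5 (Southcross, w=100) cum 100
  y=5 (Lakeside, w=125) cum 225  ← median
  y=6 (Eastvale, w=2) cum 227
  y=10 (Midtown, w=100) cum 327
  y=10 (Westmoor, w=50) cum 377
  y=14 (Hillcrest, w=15) cum 392
  y=19 (Northgate, w=55) cum 447
⇒ y* = 5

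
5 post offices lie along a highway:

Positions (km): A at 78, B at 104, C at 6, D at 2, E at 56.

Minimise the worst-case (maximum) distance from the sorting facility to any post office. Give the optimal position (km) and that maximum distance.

The 1-center on a line is the midpoint of the two extreme points: leftmost at 2, rightmost at 104.
Optimal location = (2 + 104)/2 = 53; maximum distance = (104 − 2)/2 = 51.

location 53, max distance 51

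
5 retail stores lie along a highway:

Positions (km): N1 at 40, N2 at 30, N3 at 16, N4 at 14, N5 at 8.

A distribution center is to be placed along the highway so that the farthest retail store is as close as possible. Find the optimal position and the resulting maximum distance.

location 24, max distance 16

The 1-center on a line is the midpoint of the two extreme points: leftmost at 8, rightmost at 40.
Optimal location = (8 + 40)/2 = 24; maximum distance = (40 − 8)/2 = 16.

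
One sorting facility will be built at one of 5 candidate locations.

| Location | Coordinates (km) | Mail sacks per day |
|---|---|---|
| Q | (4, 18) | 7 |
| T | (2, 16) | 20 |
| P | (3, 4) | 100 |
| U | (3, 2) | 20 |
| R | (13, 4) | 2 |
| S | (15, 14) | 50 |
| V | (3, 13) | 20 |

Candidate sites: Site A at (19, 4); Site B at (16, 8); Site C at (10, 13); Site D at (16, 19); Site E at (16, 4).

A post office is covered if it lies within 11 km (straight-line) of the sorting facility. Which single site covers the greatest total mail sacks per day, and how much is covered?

Site C, covering 99

Coverage radius r = 11 km; a point is covered iff (Δx)²+(Δy)² ≤ 11² = 121.
  Site A (19, 4): covers {R, S} → 52
  Site B (16, 8): covers {R, S} → 52
  Site C (10, 13): covers {Q, T, R, S, V} → 99
  Site D (16, 19): covers {S} → 50
  Site E (16, 4): covers {R, S} → 52
Maximum coverage at Site C: 99 mail sacks per day.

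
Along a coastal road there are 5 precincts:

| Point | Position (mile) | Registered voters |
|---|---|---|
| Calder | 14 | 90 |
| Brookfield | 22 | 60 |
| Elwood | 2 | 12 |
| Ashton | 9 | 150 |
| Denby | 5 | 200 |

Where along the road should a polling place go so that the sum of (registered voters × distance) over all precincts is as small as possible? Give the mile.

For a sum of weighted absolute distances on a line, the optimum is the weighted median (not the mean). Total weight W = 512; half-weight = 256.
Sort by position and accumulate weight:
  mile 2 (Elwood, w=12) → cum 12
  mile 5 (Denby, w=200) → cum 212
  mile 9 (Ashton, w=150) → cum 362  ≥ 256 → median here
  mile 14 (Calder, w=90) → cum 452
  mile 22 (Brookfield, w=60) → cum 512
Optimal location: mile 9.

x = 9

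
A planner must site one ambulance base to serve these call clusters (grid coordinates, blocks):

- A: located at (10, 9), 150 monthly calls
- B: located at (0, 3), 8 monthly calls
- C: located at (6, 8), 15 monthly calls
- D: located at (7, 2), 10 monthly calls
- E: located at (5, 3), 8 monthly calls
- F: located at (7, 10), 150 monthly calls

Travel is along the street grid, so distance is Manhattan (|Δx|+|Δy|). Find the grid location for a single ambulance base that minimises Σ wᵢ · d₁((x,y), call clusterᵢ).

Manhattan distance separates: Σwᵢ(|x−xᵢ|+|y−yᵢ|) = Σwᵢ|x−xᵢ| + Σwᵢ|y−yᵢ|, so x and y are optimised independently as 1-D weighted medians.
Total weight W = 341; half = 170.5.
x-coordinate, sorted with cumulative weight:
  x=0 (B, w=8) cum 8
  x=5 (E, w=8) cum 16
  x=6 (C, w=15) cum 31
  x=7 (D, w=10) cum 41
  x=7 (F, w=150) cum 191  ← median
  x=10 (A, w=150) cum 341
⇒ x* = 7
y-coordinate, sorted with cumulative weight:
  y=2 (D, w=10) cum 10
  y=3 (B, w=8) cum 18
  y=3 (E, w=8) cum 26
  y=8 (C, w=15) cum 41
  y=9 (A, w=150) cum 191  ← median
  y=10 (F, w=150) cum 341
⇒ y* = 9

(7, 9)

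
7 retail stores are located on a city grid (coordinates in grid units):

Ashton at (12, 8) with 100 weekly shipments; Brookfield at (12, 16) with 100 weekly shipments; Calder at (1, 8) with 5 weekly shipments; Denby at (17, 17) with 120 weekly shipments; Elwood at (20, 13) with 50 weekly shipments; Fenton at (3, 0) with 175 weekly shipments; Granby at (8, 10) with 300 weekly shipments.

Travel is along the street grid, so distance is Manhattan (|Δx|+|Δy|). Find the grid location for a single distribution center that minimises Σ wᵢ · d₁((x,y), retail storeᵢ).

(8, 10)

Manhattan distance separates: Σwᵢ(|x−xᵢ|+|y−yᵢ|) = Σwᵢ|x−xᵢ| + Σwᵢ|y−yᵢ|, so x and y are optimised independently as 1-D weighted medians.
Total weight W = 850; half = 425.
x-coordinate, sorted with cumulative weight:
  x=1 (Calder, w=5) cum 5
  x=3 (Fenton, w=175) cum 180
  x=8 (Granby, w=300) cum 480  ← median
  x=12 (Ashton, w=100) cum 580
  x=12 (Brookfield, w=100) cum 680
  x=17 (Denby, w=120) cum 800
  x=20 (Elwood, w=50) cum 850
⇒ x* = 8
y-coordinate, sorted with cumulative weight:
  y=0 (Fenton, w=175) cum 175
  y=8 (Ashton, w=100) cum 275
  y=8 (Calder, w=5) cum 280
  y=10 (Granby, w=300) cum 580  ← median
  y=13 (Elwood, w=50) cum 630
  y=16 (Brookfield, w=100) cum 730
  y=17 (Denby, w=120) cum 850
⇒ y* = 10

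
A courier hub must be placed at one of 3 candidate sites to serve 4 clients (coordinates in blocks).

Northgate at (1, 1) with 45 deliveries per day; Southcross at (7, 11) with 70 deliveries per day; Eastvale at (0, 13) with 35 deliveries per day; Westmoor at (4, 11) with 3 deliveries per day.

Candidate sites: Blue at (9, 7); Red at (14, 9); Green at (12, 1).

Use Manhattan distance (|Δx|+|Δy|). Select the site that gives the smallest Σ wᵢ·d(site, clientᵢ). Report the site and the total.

Total weighted distance at each candidate:
  Blue (9, 7): total = 1602
  Red (14, 9): total = 2241
  Green (12, 1): total = 2439
Minimum is at Blue with total 1602 blocks.

Blue, total 1602 blocks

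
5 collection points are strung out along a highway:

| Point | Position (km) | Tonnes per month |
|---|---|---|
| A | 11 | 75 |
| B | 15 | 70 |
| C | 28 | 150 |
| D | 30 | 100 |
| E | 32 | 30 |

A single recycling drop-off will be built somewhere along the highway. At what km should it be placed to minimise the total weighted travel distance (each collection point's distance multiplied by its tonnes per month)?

x = 28

For a sum of weighted absolute distances on a line, the optimum is the weighted median (not the mean). Total weight W = 425; half-weight = 212.5.
Sort by position and accumulate weight:
  km 11 (A, w=75) → cum 75
  km 15 (B, w=70) → cum 145
  km 28 (C, w=150) → cum 295  ≥ 212.5 → median here
  km 30 (D, w=100) → cum 395
  km 32 (E, w=30) → cum 425
Optimal location: km 28.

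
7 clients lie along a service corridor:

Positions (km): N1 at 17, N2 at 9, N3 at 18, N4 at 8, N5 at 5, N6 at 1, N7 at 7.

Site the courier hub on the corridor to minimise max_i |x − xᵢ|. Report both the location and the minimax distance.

The 1-center on a line is the midpoint of the two extreme points: leftmost at 1, rightmost at 18.
Optimal location = (1 + 18)/2 = 9.5; maximum distance = (18 − 1)/2 = 8.5.

location 9.5, max distance 8.5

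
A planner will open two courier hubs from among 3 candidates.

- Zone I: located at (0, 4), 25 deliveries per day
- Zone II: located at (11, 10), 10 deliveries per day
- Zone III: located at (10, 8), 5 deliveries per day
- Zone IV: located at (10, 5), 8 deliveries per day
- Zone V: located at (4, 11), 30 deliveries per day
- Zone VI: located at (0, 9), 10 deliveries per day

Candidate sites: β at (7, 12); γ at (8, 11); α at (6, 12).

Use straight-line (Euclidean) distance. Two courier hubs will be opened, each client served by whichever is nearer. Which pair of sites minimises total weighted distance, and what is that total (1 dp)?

Evaluate every pair (each demand assigned to the nearer of the two):
  {γ, α}: total = 484.4
  {β, α}: total = 514.8
  {β, γ}: total = 537.0
Best pair: {γ, α} with total 484.4.

{γ, α}, total 484.4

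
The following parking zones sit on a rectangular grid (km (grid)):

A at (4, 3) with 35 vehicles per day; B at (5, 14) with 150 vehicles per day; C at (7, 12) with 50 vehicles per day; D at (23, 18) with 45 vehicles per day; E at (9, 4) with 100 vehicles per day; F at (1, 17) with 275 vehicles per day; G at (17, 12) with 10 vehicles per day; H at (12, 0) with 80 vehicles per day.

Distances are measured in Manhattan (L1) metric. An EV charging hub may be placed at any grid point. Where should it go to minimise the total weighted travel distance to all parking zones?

(5, 14)

Manhattan distance separates: Σwᵢ(|x−xᵢ|+|y−yᵢ|) = Σwᵢ|x−xᵢ| + Σwᵢ|y−yᵢ|, so x and y are optimised independently as 1-D weighted medians.
Total weight W = 745; half = 372.5.
x-coordinate, sorted with cumulative weight:
  x=1 (F, w=275) cum 275
  x=4 (A, w=35) cum 310
  x=5 (B, w=150) cum 460  ← median
  x=7 (C, w=50) cum 510
  x=9 (E, w=100) cum 610
  x=12 (H, w=80) cum 690
  x=17 (G, w=10) cum 700
  x=23 (D, w=45) cum 745
⇒ x* = 5
y-coordinate, sorted with cumulative weight:
  y=0 (H, w=80) cum 80
  y=3 (A, w=35) cum 115
  y=4 (E, w=100) cum 215
  y=12 (C, w=50) cum 265
  y=12 (G, w=10) cum 275
  y=14 (B, w=150) cum 425  ← median
  y=17 (F, w=275) cum 700
  y=18 (D, w=45) cum 745
⇒ y* = 14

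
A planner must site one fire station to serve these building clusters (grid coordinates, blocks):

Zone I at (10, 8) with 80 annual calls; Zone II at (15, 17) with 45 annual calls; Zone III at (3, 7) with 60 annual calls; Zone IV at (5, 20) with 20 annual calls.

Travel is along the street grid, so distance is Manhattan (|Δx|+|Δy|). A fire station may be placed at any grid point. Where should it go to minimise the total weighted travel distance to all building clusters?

Manhattan distance separates: Σwᵢ(|x−xᵢ|+|y−yᵢ|) = Σwᵢ|x−xᵢ| + Σwᵢ|y−yᵢ|, so x and y are optimised independently as 1-D weighted medians.
Total weight W = 205; half = 102.5.
x-coordinate, sorted with cumulative weight:
  x=3 (Zone III, w=60) cum 60
  x=5 (Zone IV, w=20) cum 80
  x=10 (Zone I, w=80) cum 160  ← median
  x=15 (Zone II, w=45) cum 205
⇒ x* = 10
y-coordinate, sorted with cumulative weight:
  y=7 (Zone III, w=60) cum 60
  y=8 (Zone I, w=80) cum 140  ← median
  y=17 (Zone II, w=45) cum 185
  y=20 (Zone IV, w=20) cum 205
⇒ y* = 8

(10, 8)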